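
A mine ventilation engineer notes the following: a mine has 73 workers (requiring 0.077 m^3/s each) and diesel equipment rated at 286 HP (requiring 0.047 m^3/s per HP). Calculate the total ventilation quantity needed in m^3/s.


Airflow for workers:
Q_people = 73 * 0.077 = 5.621 m^3/s
Airflow for diesel equipment:
Q_diesel = 286 * 0.047 = 13.442 m^3/s
Total ventilation:
Q_total = 5.621 + 13.442
= 19.063 m^3/s

19.063 m^3/s


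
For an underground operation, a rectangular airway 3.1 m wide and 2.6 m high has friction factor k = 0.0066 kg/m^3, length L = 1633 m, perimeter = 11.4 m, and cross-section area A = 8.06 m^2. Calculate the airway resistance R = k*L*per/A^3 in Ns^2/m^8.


0.2347 Ns^2/m^8

Compute the numerator:
k * L * per = 0.0066 * 1633 * 11.4
= 122.86692
Compute the denominator:
A^3 = 8.06^3 = 523.606616
Resistance:
R = 122.86692 / 523.606616
= 0.2347 Ns^2/m^8


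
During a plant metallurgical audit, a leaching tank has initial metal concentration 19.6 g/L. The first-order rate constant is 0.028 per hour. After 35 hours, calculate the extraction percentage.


Compute the exponent:
-k * t = -0.028 * 35 = -0.98
Remaining concentration:
C = 19.6 * exp(-0.98)
= 19.6 * 0.3753110989
= 7.356097537 g/L
Extracted = 19.6 - 7.356097537 = 12.24390246 g/L
Extraction % = 12.24390246 / 19.6 * 100
= 62.4689%

62.4689%


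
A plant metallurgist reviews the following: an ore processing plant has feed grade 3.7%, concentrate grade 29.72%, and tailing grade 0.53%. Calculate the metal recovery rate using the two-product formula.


Using the two-product formula:
R = 100 * c * (f - t) / (f * (c - t))
Numerator = 100 * 29.72 * (3.7 - 0.53)
= 100 * 29.72 * 3.17
= 9421.24
Denominator = 3.7 * (29.72 - 0.53)
= 3.7 * 29.19
= 108.003
R = 9421.24 / 108.003
= 87.2313%

87.2313%


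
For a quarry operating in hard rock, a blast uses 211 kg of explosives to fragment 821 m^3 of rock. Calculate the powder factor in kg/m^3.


0.257 kg/m^3

Powder factor = explosive mass / rock volume
= 211 / 821
= 0.257 kg/m^3


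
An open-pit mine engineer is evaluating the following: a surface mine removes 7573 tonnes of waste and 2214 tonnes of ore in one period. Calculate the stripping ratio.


Stripping ratio = waste tonnage / ore tonnage
= 7573 / 2214
= 3.4205

3.4205


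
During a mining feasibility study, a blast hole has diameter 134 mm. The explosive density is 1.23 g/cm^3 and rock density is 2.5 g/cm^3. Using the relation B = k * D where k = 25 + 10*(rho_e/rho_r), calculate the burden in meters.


First, compute k:
rho_e / rho_r = 1.23 / 2.5 = 0.492
k = 25 + 10 * 0.492 = 29.92
Then, compute burden:
B = k * D / 1000 = 29.92 * 134 / 1000
= 4009.28 / 1000
= 4.0093 m

4.0093 m


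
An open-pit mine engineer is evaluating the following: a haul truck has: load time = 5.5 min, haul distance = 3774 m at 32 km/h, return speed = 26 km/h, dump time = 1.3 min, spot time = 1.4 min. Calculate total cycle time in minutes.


23.9855 min

Convert haul speed to m/min: 32 * 1000/60 = 533.3333333 m/min
Haul time = 3774 / 533.3333333 = 7.07625 min
Convert return speed to m/min: 26 * 1000/60 = 433.3333333 m/min
Return time = 3774 / 433.3333333 = 8.709230769 min
Total cycle time:
= 5.5 + 7.07625 + 1.3 + 8.709230769 + 1.4
= 23.9855 min


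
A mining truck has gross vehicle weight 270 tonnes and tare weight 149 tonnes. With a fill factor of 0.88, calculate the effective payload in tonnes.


106.48 tonnes

Maximum payload = gross - tare
= 270 - 149 = 121 tonnes
Effective payload = max payload * fill factor
= 121 * 0.88
= 106.48 tonnes


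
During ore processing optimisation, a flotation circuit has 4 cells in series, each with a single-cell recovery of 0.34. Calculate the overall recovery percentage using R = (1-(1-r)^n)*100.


81.0253%

Complement of single-cell recovery:
1 - r = 1 - 0.34 = 0.66
Raise to power n:
(1 - r)^4 = 0.66^4 = 0.18974736
Overall recovery:
R = (1 - 0.18974736) * 100
= 81.0253%


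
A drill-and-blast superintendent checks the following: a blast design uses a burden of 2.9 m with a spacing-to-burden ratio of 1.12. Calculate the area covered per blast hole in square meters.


9.4192 m^2

First, find the spacing:
Spacing = burden * ratio = 2.9 * 1.12
= 3.248 m
Then, calculate the area:
Area = burden * spacing = 2.9 * 3.248
= 9.4192 m^2


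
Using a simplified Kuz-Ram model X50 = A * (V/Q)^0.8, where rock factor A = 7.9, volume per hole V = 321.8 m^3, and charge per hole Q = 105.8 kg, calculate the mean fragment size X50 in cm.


Compute V/Q:
V/Q = 321.8 / 105.8 = 3.041587902
Raise to the power 0.8:
(V/Q)^0.8 = 3.041587902^0.8 = 2.434895335
Multiply by A:
X50 = 7.9 * 2.434895335
= 19.2357 cm

19.2357 cm


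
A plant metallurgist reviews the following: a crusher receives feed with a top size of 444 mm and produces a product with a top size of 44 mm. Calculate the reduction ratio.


10.0909

Reduction ratio = feed size / product size
= 444 / 44
= 10.0909


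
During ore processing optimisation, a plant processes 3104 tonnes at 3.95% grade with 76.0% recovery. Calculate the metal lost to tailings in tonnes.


Total metal in feed:
= 3104 * 3.95 / 100 = 122.608 tonnes
Metal recovered:
= 122.608 * 76.0 / 100 = 93.18208 tonnes
Metal lost to tailings:
= 122.608 - 93.18208
= 29.4259 tonnes

29.4259 tonnes


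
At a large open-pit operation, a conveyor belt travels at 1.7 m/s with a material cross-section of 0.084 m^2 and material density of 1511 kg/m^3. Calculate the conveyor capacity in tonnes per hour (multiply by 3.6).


776.7749 t/h

Volumetric flow = speed * area
= 1.7 * 0.084 = 0.1428 m^3/s
Mass flow = volumetric * density
= 0.1428 * 1511 = 215.7708 kg/s
Convert to t/h: multiply by 3.6
Capacity = 215.7708 * 3.6
= 776.7749 t/h


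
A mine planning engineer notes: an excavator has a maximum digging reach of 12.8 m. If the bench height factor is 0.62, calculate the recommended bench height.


7.936 m

Bench height = reach * factor
= 12.8 * 0.62
= 7.936 m


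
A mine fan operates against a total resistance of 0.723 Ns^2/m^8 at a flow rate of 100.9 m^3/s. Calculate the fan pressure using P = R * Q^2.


7360.7256 Pa

Compute Q^2:
Q^2 = 100.9^2 = 10180.81
Compute pressure:
P = R * Q^2 = 0.723 * 10180.81
= 7360.7256 Pa


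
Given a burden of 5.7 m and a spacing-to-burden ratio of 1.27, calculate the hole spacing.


Spacing = burden * ratio
= 5.7 * 1.27
= 7.239 m

7.239 m


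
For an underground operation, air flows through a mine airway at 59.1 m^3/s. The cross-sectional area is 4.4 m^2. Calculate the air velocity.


13.4318 m/s

Velocity = flow rate / cross-sectional area
= 59.1 / 4.4
= 13.4318 m/s


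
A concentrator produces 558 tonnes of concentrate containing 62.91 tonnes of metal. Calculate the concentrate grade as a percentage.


Grade = (metal in concentrate / concentrate mass) * 100
= (62.91 / 558) * 100
= 0.1127419355 * 100
= 11.2742%

11.2742%


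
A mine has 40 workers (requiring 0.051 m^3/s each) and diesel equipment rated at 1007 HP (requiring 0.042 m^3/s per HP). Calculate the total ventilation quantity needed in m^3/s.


44.334 m^3/s

Airflow for workers:
Q_people = 40 * 0.051 = 2.04 m^3/s
Airflow for diesel equipment:
Q_diesel = 1007 * 0.042 = 42.294 m^3/s
Total ventilation:
Q_total = 2.04 + 42.294
= 44.334 m^3/s


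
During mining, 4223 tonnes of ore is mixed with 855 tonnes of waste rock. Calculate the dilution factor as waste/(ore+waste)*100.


16.8373%

Total material = ore + waste
= 4223 + 855 = 5078 tonnes
Dilution = waste / total * 100
= 855 / 5078 * 100
= 0.1683733753 * 100
= 16.8373%


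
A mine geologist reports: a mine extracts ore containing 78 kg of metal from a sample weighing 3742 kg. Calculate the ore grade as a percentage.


Ore grade = (metal mass / ore mass) * 100
= (78 / 3742) * 100
= 0.0208444682 * 100
= 2.0844%

2.0844%


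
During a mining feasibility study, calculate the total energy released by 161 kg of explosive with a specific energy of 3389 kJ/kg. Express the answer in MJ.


545.629 MJ

Energy = mass * specific_energy / 1000
= 161 * 3389 / 1000
= 545629 / 1000
= 545.629 MJ


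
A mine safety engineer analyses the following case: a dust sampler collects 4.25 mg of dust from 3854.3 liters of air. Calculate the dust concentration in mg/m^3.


Convert liters to m^3: 1 m^3 = 1000 L
Concentration = mass / volume * 1000
= 4.25 / 3854.3 * 1000
= 0.001102664556 * 1000
= 1.1027 mg/m^3

1.1027 mg/m^3


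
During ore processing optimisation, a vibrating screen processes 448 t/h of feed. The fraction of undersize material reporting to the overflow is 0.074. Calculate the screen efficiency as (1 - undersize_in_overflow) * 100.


Screen efficiency = (1 - fraction of undersize in overflow) * 100
= (1 - 0.074) * 100
= 0.926 * 100
= 92.6%

92.6%


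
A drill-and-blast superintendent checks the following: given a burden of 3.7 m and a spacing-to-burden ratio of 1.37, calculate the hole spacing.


5.069 m

Spacing = burden * ratio
= 3.7 * 1.37
= 5.069 m


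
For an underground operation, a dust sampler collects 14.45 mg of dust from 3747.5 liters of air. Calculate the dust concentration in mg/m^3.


Convert liters to m^3: 1 m^3 = 1000 L
Concentration = mass / volume * 1000
= 14.45 / 3747.5 * 1000
= 0.003855903936 * 1000
= 3.8559 mg/m^3

3.8559 mg/m^3


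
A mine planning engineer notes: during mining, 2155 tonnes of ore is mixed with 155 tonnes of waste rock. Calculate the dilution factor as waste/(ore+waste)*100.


6.71%

Total material = ore + waste
= 2155 + 155 = 2310 tonnes
Dilution = waste / total * 100
= 155 / 2310 * 100
= 0.0670995671 * 100
= 6.71%


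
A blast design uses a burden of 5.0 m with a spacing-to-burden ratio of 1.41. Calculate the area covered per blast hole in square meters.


First, find the spacing:
Spacing = burden * ratio = 5.0 * 1.41
= 7.05 m
Then, calculate the area:
Area = burden * spacing = 5.0 * 7.05
= 35.25 m^2

35.25 m^2


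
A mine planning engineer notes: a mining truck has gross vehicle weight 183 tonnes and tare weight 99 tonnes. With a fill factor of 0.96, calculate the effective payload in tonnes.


80.64 tonnes

Maximum payload = gross - tare
= 183 - 99 = 84 tonnes
Effective payload = max payload * fill factor
= 84 * 0.96
= 80.64 tonnes


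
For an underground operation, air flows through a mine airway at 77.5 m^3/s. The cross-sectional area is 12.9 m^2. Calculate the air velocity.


Velocity = flow rate / cross-sectional area
= 77.5 / 12.9
= 6.0078 m/s

6.0078 m/s


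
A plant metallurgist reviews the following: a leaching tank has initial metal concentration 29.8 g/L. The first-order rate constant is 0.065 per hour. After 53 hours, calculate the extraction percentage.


96.8095%

Compute the exponent:
-k * t = -0.065 * 53 = -3.445
Remaining concentration:
C = 29.8 * exp(-3.445)
= 29.8 * 0.03190476204
= 0.9507619089 g/L
Extracted = 29.8 - 0.9507619089 = 28.84923809 g/L
Extraction % = 28.84923809 / 29.8 * 100
= 96.8095%


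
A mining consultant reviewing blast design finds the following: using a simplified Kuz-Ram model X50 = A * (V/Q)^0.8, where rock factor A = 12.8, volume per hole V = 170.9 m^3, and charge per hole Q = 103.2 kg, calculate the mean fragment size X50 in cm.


19.1628 cm

Compute V/Q:
V/Q = 170.9 / 103.2 = 1.656007752
Raise to the power 0.8:
(V/Q)^0.8 = 1.656007752^0.8 = 1.497096835
Multiply by A:
X50 = 12.8 * 1.497096835
= 19.1628 cm


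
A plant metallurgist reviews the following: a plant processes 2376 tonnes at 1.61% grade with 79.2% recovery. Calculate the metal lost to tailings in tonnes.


7.9567 tonnes

Total metal in feed:
= 2376 * 1.61 / 100 = 38.2536 tonnes
Metal recovered:
= 38.2536 * 79.2 / 100 = 30.2968512 tonnes
Metal lost to tailings:
= 38.2536 - 30.2968512
= 7.9567 tonnes


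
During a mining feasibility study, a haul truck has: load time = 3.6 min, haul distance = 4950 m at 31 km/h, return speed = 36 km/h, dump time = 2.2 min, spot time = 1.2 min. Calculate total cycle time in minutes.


24.8306 min

Convert haul speed to m/min: 31 * 1000/60 = 516.6666667 m/min
Haul time = 4950 / 516.6666667 = 9.580645161 min
Convert return speed to m/min: 36 * 1000/60 = 600 m/min
Return time = 4950 / 600 = 8.25 min
Total cycle time:
= 3.6 + 9.580645161 + 2.2 + 8.25 + 1.2
= 24.8306 min


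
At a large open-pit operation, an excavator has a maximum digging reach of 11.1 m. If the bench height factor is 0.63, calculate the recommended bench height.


6.993 m

Bench height = reach * factor
= 11.1 * 0.63
= 6.993 m


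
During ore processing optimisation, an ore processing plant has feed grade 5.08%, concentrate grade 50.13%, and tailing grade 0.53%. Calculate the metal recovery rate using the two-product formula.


Using the two-product formula:
R = 100 * c * (f - t) / (f * (c - t))
Numerator = 100 * 50.13 * (5.08 - 0.53)
= 100 * 50.13 * 4.55
= 22809.15
Denominator = 5.08 * (50.13 - 0.53)
= 5.08 * 49.6
= 251.968
R = 22809.15 / 251.968
= 90.524%

90.524%


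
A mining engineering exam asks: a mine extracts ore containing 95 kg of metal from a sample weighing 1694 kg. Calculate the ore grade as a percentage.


5.608%

Ore grade = (metal mass / ore mass) * 100
= (95 / 1694) * 100
= 0.05608028335 * 100
= 5.608%


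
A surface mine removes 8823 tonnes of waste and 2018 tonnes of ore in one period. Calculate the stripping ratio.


4.3722

Stripping ratio = waste tonnage / ore tonnage
= 8823 / 2018
= 4.3722


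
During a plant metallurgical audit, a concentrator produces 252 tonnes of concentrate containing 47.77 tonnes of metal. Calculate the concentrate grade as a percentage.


18.9563%

Grade = (metal in concentrate / concentrate mass) * 100
= (47.77 / 252) * 100
= 0.1895634921 * 100
= 18.9563%


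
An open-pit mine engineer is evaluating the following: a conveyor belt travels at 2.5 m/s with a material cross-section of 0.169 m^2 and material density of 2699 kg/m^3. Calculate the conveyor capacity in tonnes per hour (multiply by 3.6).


4105.179 t/h

Volumetric flow = speed * area
= 2.5 * 0.169 = 0.4225 m^3/s
Mass flow = volumetric * density
= 0.4225 * 2699 = 1140.3275 kg/s
Convert to t/h: multiply by 3.6
Capacity = 1140.3275 * 3.6
= 4105.179 t/h


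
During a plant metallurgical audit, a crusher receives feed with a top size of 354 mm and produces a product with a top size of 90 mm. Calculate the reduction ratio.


3.9333

Reduction ratio = feed size / product size
= 354 / 90
= 3.9333


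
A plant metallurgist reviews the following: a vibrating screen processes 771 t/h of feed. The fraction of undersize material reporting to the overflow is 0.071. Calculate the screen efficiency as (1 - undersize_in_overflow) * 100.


Screen efficiency = (1 - fraction of undersize in overflow) * 100
= (1 - 0.071) * 100
= 0.929 * 100
= 92.9%

92.9%


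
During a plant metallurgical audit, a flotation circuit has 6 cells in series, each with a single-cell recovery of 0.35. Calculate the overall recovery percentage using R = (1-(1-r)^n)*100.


Complement of single-cell recovery:
1 - r = 1 - 0.35 = 0.65
Raise to power n:
(1 - r)^6 = 0.65^6 = 0.07541889063
Overall recovery:
R = (1 - 0.07541889063) * 100
= 92.4581%

92.4581%


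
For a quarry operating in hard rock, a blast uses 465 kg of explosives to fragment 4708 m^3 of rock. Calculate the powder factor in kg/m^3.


Powder factor = explosive mass / rock volume
= 465 / 4708
= 0.0988 kg/m^3

0.0988 kg/m^3


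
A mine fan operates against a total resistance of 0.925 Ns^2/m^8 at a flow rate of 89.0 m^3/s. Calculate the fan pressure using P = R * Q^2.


Compute Q^2:
Q^2 = 89.0^2 = 7921.0
Compute pressure:
P = R * Q^2 = 0.925 * 7921.0
= 7326.925 Pa

7326.925 Pa


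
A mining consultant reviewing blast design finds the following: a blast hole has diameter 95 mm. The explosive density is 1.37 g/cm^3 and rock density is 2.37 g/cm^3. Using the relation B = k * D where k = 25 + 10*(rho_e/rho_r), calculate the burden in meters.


2.9242 m

First, compute k:
rho_e / rho_r = 1.37 / 2.37 = 0.5780590717
k = 25 + 10 * 0.5780590717 = 30.78059072
Then, compute burden:
B = k * D / 1000 = 30.78059072 * 95 / 1000
= 2924.156118 / 1000
= 2.9242 m


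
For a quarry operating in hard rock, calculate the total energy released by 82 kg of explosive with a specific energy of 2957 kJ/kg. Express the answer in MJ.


Energy = mass * specific_energy / 1000
= 82 * 2957 / 1000
= 242474 / 1000
= 242.474 MJ

242.474 MJ


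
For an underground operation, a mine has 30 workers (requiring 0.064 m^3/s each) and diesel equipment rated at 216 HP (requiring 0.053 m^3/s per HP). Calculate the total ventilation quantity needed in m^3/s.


13.368 m^3/s

Airflow for workers:
Q_people = 30 * 0.064 = 1.92 m^3/s
Airflow for diesel equipment:
Q_diesel = 216 * 0.053 = 11.448 m^3/s
Total ventilation:
Q_total = 1.92 + 11.448
= 13.368 m^3/s


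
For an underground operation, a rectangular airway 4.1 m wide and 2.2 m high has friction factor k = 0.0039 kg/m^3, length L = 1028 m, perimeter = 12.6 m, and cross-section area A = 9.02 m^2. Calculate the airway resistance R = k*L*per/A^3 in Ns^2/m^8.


Compute the numerator:
k * L * per = 0.0039 * 1028 * 12.6
= 50.51592
Compute the denominator:
A^3 = 9.02^3 = 733.870808
Resistance:
R = 50.51592 / 733.870808
= 0.0688 Ns^2/m^8

0.0688 Ns^2/m^8


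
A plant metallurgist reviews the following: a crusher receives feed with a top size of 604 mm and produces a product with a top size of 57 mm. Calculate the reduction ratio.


10.5965

Reduction ratio = feed size / product size
= 604 / 57
= 10.5965


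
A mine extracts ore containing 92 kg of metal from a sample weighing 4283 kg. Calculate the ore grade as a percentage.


2.148%

Ore grade = (metal mass / ore mass) * 100
= (92 / 4283) * 100
= 0.02148027084 * 100
= 2.148%


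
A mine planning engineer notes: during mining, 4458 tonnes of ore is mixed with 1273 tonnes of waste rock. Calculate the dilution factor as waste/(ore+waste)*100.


Total material = ore + waste
= 4458 + 1273 = 5731 tonnes
Dilution = waste / total * 100
= 1273 / 5731 * 100
= 0.2221252835 * 100
= 22.2125%

22.2125%


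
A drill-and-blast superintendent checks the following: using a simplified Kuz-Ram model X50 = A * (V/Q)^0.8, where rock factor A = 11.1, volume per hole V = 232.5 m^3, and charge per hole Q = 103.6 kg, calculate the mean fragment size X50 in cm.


Compute V/Q:
V/Q = 232.5 / 103.6 = 2.244208494
Raise to the power 0.8:
(V/Q)^0.8 = 2.244208494^0.8 = 1.909196201
Multiply by A:
X50 = 11.1 * 1.909196201
= 21.1921 cm

21.1921 cm


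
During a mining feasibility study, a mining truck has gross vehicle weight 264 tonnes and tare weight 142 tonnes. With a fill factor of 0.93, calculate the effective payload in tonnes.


113.46 tonnes

Maximum payload = gross - tare
= 264 - 142 = 122 tonnes
Effective payload = max payload * fill factor
= 122 * 0.93
= 113.46 tonnes


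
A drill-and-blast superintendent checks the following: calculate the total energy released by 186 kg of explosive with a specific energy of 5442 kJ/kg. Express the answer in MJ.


Energy = mass * specific_energy / 1000
= 186 * 5442 / 1000
= 1012212 / 1000
= 1012.212 MJ

1012.212 MJ


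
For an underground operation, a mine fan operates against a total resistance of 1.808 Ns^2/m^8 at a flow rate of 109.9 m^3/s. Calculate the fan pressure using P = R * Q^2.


21837.0421 Pa

Compute Q^2:
Q^2 = 109.9^2 = 12078.01
Compute pressure:
P = R * Q^2 = 1.808 * 12078.01
= 21837.0421 Pa


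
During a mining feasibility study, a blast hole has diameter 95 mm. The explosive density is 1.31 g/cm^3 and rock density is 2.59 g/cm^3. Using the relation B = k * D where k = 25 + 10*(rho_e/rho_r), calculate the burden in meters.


2.8555 m

First, compute k:
rho_e / rho_r = 1.31 / 2.59 = 0.5057915058
k = 25 + 10 * 0.5057915058 = 30.05791506
Then, compute burden:
B = k * D / 1000 = 30.05791506 * 95 / 1000
= 2855.501931 / 1000
= 2.8555 m


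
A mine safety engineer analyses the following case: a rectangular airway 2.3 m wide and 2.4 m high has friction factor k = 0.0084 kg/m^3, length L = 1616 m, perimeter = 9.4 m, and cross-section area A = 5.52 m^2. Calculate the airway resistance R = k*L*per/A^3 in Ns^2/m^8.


Compute the numerator:
k * L * per = 0.0084 * 1616 * 9.4
= 127.59936
Compute the denominator:
A^3 = 5.52^3 = 168.196608
Resistance:
R = 127.59936 / 168.196608
= 0.7586 Ns^2/m^8

0.7586 Ns^2/m^8


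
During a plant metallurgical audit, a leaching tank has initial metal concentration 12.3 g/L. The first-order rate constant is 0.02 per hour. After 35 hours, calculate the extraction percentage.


50.3415%

Compute the exponent:
-k * t = -0.02 * 35 = -0.7
Remaining concentration:
C = 12.3 * exp(-0.7)
= 12.3 * 0.4965853038
= 6.107999237 g/L
Extracted = 12.3 - 6.107999237 = 6.192000763 g/L
Extraction % = 6.192000763 / 12.3 * 100
= 50.3415%


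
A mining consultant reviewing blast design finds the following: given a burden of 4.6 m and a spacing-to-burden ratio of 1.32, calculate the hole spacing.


Spacing = burden * ratio
= 4.6 * 1.32
= 6.072 m

6.072 m


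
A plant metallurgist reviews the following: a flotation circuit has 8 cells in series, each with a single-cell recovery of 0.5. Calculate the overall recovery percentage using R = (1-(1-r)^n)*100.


99.6094%

Complement of single-cell recovery:
1 - r = 1 - 0.5 = 0.5
Raise to power n:
(1 - r)^8 = 0.5^8 = 0.00390625
Overall recovery:
R = (1 - 0.00390625) * 100
= 99.6094%


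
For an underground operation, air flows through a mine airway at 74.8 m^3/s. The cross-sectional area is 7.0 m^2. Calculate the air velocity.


Velocity = flow rate / cross-sectional area
= 74.8 / 7.0
= 10.6857 m/s

10.6857 m/s


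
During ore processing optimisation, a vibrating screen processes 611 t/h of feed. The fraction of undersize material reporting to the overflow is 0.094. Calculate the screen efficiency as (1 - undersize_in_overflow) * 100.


Screen efficiency = (1 - fraction of undersize in overflow) * 100
= (1 - 0.094) * 100
= 0.906 * 100
= 90.6%

90.6%


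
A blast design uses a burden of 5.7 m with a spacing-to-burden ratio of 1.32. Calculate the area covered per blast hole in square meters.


42.8868 m^2

First, find the spacing:
Spacing = burden * ratio = 5.7 * 1.32
= 7.524 m
Then, calculate the area:
Area = burden * spacing = 5.7 * 7.524
= 42.8868 m^2


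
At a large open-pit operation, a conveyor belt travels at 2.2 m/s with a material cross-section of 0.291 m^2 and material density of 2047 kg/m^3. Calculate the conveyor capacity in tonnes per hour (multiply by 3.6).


Volumetric flow = speed * area
= 2.2 * 0.291 = 0.6402 m^3/s
Mass flow = volumetric * density
= 0.6402 * 2047 = 1310.4894 kg/s
Convert to t/h: multiply by 3.6
Capacity = 1310.4894 * 3.6
= 4717.7618 t/h

4717.7618 t/h


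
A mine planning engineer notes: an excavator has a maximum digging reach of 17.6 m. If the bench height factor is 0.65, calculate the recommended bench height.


Bench height = reach * factor
= 17.6 * 0.65
= 11.44 m

11.44 m


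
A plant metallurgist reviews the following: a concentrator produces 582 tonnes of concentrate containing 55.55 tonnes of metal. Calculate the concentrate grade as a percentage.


Grade = (metal in concentrate / concentrate mass) * 100
= (55.55 / 582) * 100
= 0.0954467354 * 100
= 9.5447%

9.5447%


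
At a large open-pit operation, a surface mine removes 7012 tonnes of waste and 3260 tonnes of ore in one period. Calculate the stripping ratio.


2.1509

Stripping ratio = waste tonnage / ore tonnage
= 7012 / 3260
= 2.1509


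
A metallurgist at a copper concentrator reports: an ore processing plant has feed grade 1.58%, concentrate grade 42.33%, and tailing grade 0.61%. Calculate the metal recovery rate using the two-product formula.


Using the two-product formula:
R = 100 * c * (f - t) / (f * (c - t))
Numerator = 100 * 42.33 * (1.58 - 0.61)
= 100 * 42.33 * 0.97
= 4106.01
Denominator = 1.58 * (42.33 - 0.61)
= 1.58 * 41.72
= 65.9176
R = 4106.01 / 65.9176
= 62.29%

62.29%


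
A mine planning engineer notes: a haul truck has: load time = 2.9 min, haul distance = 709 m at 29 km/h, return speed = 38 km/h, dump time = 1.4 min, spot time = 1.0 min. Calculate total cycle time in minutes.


Convert haul speed to m/min: 29 * 1000/60 = 483.3333333 m/min
Haul time = 709 / 483.3333333 = 1.466896552 min
Convert return speed to m/min: 38 * 1000/60 = 633.3333333 m/min
Return time = 709 / 633.3333333 = 1.119473684 min
Total cycle time:
= 2.9 + 1.466896552 + 1.4 + 1.119473684 + 1.0
= 7.8864 min

7.8864 min


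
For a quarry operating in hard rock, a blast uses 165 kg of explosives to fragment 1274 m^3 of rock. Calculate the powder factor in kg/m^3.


Powder factor = explosive mass / rock volume
= 165 / 1274
= 0.1295 kg/m^3

0.1295 kg/m^3


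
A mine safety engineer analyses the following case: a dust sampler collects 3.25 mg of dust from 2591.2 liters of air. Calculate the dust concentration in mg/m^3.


Convert liters to m^3: 1 m^3 = 1000 L
Concentration = mass / volume * 1000
= 3.25 / 2591.2 * 1000
= 0.001254245137 * 1000
= 1.2542 mg/m^3

1.2542 mg/m^3


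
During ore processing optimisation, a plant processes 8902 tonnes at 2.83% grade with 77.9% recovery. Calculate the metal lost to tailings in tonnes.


55.6758 tonnes

Total metal in feed:
= 8902 * 2.83 / 100 = 251.9266 tonnes
Metal recovered:
= 251.9266 * 77.9 / 100 = 196.2508214 tonnes
Metal lost to tailings:
= 251.9266 - 196.2508214
= 55.6758 tonnes


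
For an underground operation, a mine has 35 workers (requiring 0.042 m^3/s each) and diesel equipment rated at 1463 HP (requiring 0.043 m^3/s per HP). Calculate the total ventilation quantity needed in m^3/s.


64.379 m^3/s

Airflow for workers:
Q_people = 35 * 0.042 = 1.47 m^3/s
Airflow for diesel equipment:
Q_diesel = 1463 * 0.043 = 62.909 m^3/s
Total ventilation:
Q_total = 1.47 + 62.909
= 64.379 m^3/s


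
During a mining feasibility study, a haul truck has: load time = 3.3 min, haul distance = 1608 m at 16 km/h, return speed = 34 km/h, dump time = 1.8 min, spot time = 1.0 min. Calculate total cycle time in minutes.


14.9676 min

Convert haul speed to m/min: 16 * 1000/60 = 266.6666667 m/min
Haul time = 1608 / 266.6666667 = 6.03 min
Convert return speed to m/min: 34 * 1000/60 = 566.6666667 m/min
Return time = 1608 / 566.6666667 = 2.837647059 min
Total cycle time:
= 3.3 + 6.03 + 1.8 + 2.837647059 + 1.0
= 14.9676 min


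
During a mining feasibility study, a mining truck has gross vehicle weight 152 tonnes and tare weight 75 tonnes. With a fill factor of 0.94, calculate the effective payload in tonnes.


72.38 tonnes

Maximum payload = gross - tare
= 152 - 75 = 77 tonnes
Effective payload = max payload * fill factor
= 77 * 0.94
= 72.38 tonnes


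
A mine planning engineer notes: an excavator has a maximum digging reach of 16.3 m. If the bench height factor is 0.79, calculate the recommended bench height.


12.877 m

Bench height = reach * factor
= 16.3 * 0.79
= 12.877 m


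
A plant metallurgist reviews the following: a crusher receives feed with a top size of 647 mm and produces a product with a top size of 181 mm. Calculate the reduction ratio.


3.5746

Reduction ratio = feed size / product size
= 647 / 181
= 3.5746


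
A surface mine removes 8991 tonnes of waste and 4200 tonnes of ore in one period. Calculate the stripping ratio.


Stripping ratio = waste tonnage / ore tonnage
= 8991 / 4200
= 2.1407

2.1407


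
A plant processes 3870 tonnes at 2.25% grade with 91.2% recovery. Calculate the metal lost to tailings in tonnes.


Total metal in feed:
= 3870 * 2.25 / 100 = 87.075 tonnes
Metal recovered:
= 87.075 * 91.2 / 100 = 79.4124 tonnes
Metal lost to tailings:
= 87.075 - 79.4124
= 7.6626 tonnes

7.6626 tonnes


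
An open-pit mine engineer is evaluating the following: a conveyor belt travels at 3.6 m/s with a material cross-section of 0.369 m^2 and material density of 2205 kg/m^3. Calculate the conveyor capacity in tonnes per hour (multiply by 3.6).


Volumetric flow = speed * area
= 3.6 * 0.369 = 1.3284 m^3/s
Mass flow = volumetric * density
= 1.3284 * 2205 = 2929.122 kg/s
Convert to t/h: multiply by 3.6
Capacity = 2929.122 * 3.6
= 10544.8392 t/h

10544.8392 t/h


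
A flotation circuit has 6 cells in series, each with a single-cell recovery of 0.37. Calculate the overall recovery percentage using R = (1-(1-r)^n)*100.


Complement of single-cell recovery:
1 - r = 1 - 0.37 = 0.63
Raise to power n:
(1 - r)^6 = 0.63^6 = 0.06252350221
Overall recovery:
R = (1 - 0.06252350221) * 100
= 93.7476%

93.7476%


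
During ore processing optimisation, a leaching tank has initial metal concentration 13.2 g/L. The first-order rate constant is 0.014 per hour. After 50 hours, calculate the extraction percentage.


50.3415%

Compute the exponent:
-k * t = -0.014 * 50 = -0.7
Remaining concentration:
C = 13.2 * exp(-0.7)
= 13.2 * 0.4965853038
= 6.55492601 g/L
Extracted = 13.2 - 6.55492601 = 6.64507399 g/L
Extraction % = 6.64507399 / 13.2 * 100
= 50.3415%


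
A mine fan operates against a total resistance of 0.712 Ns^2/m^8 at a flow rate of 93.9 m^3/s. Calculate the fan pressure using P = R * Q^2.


6277.8535 Pa

Compute Q^2:
Q^2 = 93.9^2 = 8817.21
Compute pressure:
P = R * Q^2 = 0.712 * 8817.21
= 6277.8535 Pa


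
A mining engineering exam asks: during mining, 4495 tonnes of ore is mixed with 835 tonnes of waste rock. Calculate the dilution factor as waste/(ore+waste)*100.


15.666%

Total material = ore + waste
= 4495 + 835 = 5330 tonnes
Dilution = waste / total * 100
= 835 / 5330 * 100
= 0.1566604128 * 100
= 15.666%


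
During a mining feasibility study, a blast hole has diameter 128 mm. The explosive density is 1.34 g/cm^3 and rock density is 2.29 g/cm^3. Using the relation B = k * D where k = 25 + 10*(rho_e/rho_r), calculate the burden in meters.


3.949 m

First, compute k:
rho_e / rho_r = 1.34 / 2.29 = 0.5851528384
k = 25 + 10 * 0.5851528384 = 30.85152838
Then, compute burden:
B = k * D / 1000 = 30.85152838 * 128 / 1000
= 3948.995633 / 1000
= 3.949 m


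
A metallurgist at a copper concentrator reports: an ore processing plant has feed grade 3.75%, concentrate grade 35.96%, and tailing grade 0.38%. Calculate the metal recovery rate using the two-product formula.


90.8265%

Using the two-product formula:
R = 100 * c * (f - t) / (f * (c - t))
Numerator = 100 * 35.96 * (3.75 - 0.38)
= 100 * 35.96 * 3.37
= 12118.52
Denominator = 3.75 * (35.96 - 0.38)
= 3.75 * 35.58
= 133.425
R = 12118.52 / 133.425
= 90.8265%


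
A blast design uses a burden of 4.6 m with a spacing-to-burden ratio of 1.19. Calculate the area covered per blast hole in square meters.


25.1804 m^2

First, find the spacing:
Spacing = burden * ratio = 4.6 * 1.19
= 5.474 m
Then, calculate the area:
Area = burden * spacing = 4.6 * 5.474
= 25.1804 m^2


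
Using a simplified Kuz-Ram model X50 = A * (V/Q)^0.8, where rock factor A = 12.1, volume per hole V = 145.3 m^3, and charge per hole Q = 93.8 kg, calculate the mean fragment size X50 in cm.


17.1726 cm

Compute V/Q:
V/Q = 145.3 / 93.8 = 1.549040512
Raise to the power 0.8:
(V/Q)^0.8 = 1.549040512^0.8 = 1.419221627
Multiply by A:
X50 = 12.1 * 1.419221627
= 17.1726 cm


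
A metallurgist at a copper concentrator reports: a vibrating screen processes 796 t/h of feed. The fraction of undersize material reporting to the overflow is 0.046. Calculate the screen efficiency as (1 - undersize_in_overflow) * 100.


95.4%

Screen efficiency = (1 - fraction of undersize in overflow) * 100
= (1 - 0.046) * 100
= 0.954 * 100
= 95.4%


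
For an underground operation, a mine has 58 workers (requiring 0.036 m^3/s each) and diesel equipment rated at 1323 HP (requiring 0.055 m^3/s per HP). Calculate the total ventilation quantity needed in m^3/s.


Airflow for workers:
Q_people = 58 * 0.036 = 2.088 m^3/s
Airflow for diesel equipment:
Q_diesel = 1323 * 0.055 = 72.765 m^3/s
Total ventilation:
Q_total = 2.088 + 72.765
= 74.853 m^3/s

74.853 m^3/s


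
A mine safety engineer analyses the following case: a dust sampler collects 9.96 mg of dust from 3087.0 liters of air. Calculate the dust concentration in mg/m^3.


3.2264 mg/m^3

Convert liters to m^3: 1 m^3 = 1000 L
Concentration = mass / volume * 1000
= 9.96 / 3087.0 * 1000
= 0.003226433431 * 1000
= 3.2264 mg/m^3


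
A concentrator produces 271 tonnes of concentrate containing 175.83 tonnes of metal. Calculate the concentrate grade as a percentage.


64.8819%

Grade = (metal in concentrate / concentrate mass) * 100
= (175.83 / 271) * 100
= 0.6488191882 * 100
= 64.8819%


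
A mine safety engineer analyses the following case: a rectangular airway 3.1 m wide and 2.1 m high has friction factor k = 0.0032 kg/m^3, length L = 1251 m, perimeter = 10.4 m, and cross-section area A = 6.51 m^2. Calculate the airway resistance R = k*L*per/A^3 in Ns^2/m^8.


Compute the numerator:
k * L * per = 0.0032 * 1251 * 10.4
= 41.63328
Compute the denominator:
A^3 = 6.51^3 = 275.894451
Resistance:
R = 41.63328 / 275.894451
= 0.1509 Ns^2/m^8

0.1509 Ns^2/m^8


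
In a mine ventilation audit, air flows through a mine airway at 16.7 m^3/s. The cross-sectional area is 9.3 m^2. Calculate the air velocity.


1.7957 m/s

Velocity = flow rate / cross-sectional area
= 16.7 / 9.3
= 1.7957 m/s


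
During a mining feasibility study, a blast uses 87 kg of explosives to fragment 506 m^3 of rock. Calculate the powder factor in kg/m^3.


Powder factor = explosive mass / rock volume
= 87 / 506
= 0.1719 kg/m^3

0.1719 kg/m^3


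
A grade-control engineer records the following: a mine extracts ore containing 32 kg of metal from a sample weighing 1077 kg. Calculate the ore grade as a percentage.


2.9712%

Ore grade = (metal mass / ore mass) * 100
= (32 / 1077) * 100
= 0.02971216342 * 100
= 2.9712%


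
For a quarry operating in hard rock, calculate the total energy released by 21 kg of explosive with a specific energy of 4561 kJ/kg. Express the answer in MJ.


Energy = mass * specific_energy / 1000
= 21 * 4561 / 1000
= 95781 / 1000
= 95.781 MJ

95.781 MJ


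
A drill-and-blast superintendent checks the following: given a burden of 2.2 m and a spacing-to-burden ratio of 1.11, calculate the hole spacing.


2.442 m

Spacing = burden * ratio
= 2.2 * 1.11
= 2.442 m


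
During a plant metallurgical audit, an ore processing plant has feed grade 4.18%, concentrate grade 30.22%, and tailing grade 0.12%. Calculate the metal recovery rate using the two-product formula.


Using the two-product formula:
R = 100 * c * (f - t) / (f * (c - t))
Numerator = 100 * 30.22 * (4.18 - 0.12)
= 100 * 30.22 * 4.06
= 12269.32
Denominator = 4.18 * (30.22 - 0.12)
= 4.18 * 30.1
= 125.818
R = 12269.32 / 125.818
= 97.5164%

97.5164%


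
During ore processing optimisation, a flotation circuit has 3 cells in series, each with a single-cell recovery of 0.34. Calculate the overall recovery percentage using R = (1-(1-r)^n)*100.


Complement of single-cell recovery:
1 - r = 1 - 0.34 = 0.66
Raise to power n:
(1 - r)^3 = 0.66^3 = 0.287496
Overall recovery:
R = (1 - 0.287496) * 100
= 71.2504%

71.2504%


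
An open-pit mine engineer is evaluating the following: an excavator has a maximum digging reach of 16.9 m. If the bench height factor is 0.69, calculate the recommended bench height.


Bench height = reach * factor
= 16.9 * 0.69
= 11.661 m

11.661 m


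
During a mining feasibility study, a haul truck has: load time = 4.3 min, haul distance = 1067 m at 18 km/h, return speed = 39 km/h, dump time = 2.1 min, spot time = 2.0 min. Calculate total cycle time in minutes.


13.5982 min

Convert haul speed to m/min: 18 * 1000/60 = 300 m/min
Haul time = 1067 / 300 = 3.556666667 min
Convert return speed to m/min: 39 * 1000/60 = 650 m/min
Return time = 1067 / 650 = 1.641538462 min
Total cycle time:
= 4.3 + 3.556666667 + 2.1 + 1.641538462 + 2.0
= 13.5982 min


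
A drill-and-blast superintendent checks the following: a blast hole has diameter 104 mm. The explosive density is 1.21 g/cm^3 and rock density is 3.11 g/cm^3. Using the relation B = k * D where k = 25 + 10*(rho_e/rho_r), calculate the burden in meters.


3.0046 m

First, compute k:
rho_e / rho_r = 1.21 / 3.11 = 0.3890675241
k = 25 + 10 * 0.3890675241 = 28.89067524
Then, compute burden:
B = k * D / 1000 = 28.89067524 * 104 / 1000
= 3004.630225 / 1000
= 3.0046 m


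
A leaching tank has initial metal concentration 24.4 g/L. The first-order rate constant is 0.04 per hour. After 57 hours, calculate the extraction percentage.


Compute the exponent:
-k * t = -0.04 * 57 = -2.28
Remaining concentration:
C = 24.4 * exp(-2.28)
= 24.4 * 0.1022842067
= 2.495734644 g/L
Extracted = 24.4 - 2.495734644 = 21.90426536 g/L
Extraction % = 21.90426536 / 24.4 * 100
= 89.7716%

89.7716%


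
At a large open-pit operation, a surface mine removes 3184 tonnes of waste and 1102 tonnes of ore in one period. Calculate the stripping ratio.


2.8893

Stripping ratio = waste tonnage / ore tonnage
= 3184 / 1102
= 2.8893


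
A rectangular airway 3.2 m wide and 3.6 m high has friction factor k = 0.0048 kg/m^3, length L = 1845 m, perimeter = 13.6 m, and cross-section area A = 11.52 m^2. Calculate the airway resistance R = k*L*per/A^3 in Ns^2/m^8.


Compute the numerator:
k * L * per = 0.0048 * 1845 * 13.6
= 120.4416
Compute the denominator:
A^3 = 11.52^3 = 1528.823808
Resistance:
R = 120.4416 / 1528.823808
= 0.0788 Ns^2/m^8

0.0788 Ns^2/m^8


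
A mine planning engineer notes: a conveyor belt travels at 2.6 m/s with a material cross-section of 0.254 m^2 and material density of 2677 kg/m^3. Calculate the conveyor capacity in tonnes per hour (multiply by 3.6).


6364.4069 t/h

Volumetric flow = speed * area
= 2.6 * 0.254 = 0.6604 m^3/s
Mass flow = volumetric * density
= 0.6604 * 2677 = 1767.8908 kg/s
Convert to t/h: multiply by 3.6
Capacity = 1767.8908 * 3.6
= 6364.4069 t/h


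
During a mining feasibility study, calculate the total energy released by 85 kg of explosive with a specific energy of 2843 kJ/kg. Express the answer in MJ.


241.655 MJ

Energy = mass * specific_energy / 1000
= 85 * 2843 / 1000
= 241655 / 1000
= 241.655 MJ


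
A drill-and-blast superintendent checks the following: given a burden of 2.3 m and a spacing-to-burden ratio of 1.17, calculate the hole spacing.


Spacing = burden * ratio
= 2.3 * 1.17
= 2.691 m

2.691 m


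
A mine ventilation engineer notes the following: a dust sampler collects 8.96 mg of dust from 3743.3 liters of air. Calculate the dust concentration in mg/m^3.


Convert liters to m^3: 1 m^3 = 1000 L
Concentration = mass / volume * 1000
= 8.96 / 3743.3 * 1000
= 0.002393609916 * 1000
= 2.3936 mg/m^3

2.3936 mg/m^3


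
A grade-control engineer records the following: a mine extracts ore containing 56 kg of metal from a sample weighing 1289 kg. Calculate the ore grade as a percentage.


4.3445%

Ore grade = (metal mass / ore mass) * 100
= (56 / 1289) * 100
= 0.04344453064 * 100
= 4.3445%


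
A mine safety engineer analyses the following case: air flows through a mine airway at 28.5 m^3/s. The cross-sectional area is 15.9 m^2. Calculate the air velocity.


1.7925 m/s

Velocity = flow rate / cross-sectional area
= 28.5 / 15.9
= 1.7925 m/s


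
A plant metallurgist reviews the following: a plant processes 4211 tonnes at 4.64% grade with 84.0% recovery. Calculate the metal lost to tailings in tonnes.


31.2625 tonnes

Total metal in feed:
= 4211 * 4.64 / 100 = 195.3904 tonnes
Metal recovered:
= 195.3904 * 84.0 / 100 = 164.127936 tonnes
Metal lost to tailings:
= 195.3904 - 164.127936
= 31.2625 tonnes


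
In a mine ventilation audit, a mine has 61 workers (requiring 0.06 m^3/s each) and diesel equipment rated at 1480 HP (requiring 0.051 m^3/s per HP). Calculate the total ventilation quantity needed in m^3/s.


Airflow for workers:
Q_people = 61 * 0.06 = 3.66 m^3/s
Airflow for diesel equipment:
Q_diesel = 1480 * 0.051 = 75.48 m^3/s
Total ventilation:
Q_total = 3.66 + 75.48
= 79.14 m^3/s

79.14 m^3/s
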